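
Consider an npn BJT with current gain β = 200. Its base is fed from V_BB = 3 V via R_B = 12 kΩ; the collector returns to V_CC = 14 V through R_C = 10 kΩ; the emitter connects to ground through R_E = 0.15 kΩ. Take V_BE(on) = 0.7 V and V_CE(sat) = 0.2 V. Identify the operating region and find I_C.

Assume active: I_B = (3 − 0.7)/(12 + 201×0.15) = 0.0546 mA, I_C = β·I_B = 10.9 mA.
Then V_CE = 14 − 10.9×10 − 11×0.15 = -96.8 V < 0.2 V — the active assumption fails.
Re-solve with V_CE = 0.2 V. KCL at the emitter: V_E/R_E = (V_BB−0.7−V_E)/R_B + (V_CC−0.2−V_E)/R_C, giving V_E = 0.229 V.
I_C = (V_CC − 0.2 − V_E)/R_C = (13.8 − 0.229)/10 = 1.36 mA.
Check: I_B = (2.3 − 0.229)/12 = 0.173 mA, and β·I_B = 34.5 mA > I_C, confirming saturation.

saturation; I_C ≈ 1.4 mA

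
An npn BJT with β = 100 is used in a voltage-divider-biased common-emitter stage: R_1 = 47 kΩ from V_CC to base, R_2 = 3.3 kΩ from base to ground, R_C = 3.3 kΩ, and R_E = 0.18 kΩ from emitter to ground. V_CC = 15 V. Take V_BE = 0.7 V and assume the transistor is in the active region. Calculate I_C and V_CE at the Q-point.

I_C ≈ 1.3 mA, V_CE ≈ 10 V

Thevenize the base divider: V_Th = V_CC·R_2/(R_1+R_2) = 15×3.3/50.3 = 0.984 V, R_Th = R_1‖R_2 = 3.08 kΩ.
Base-emitter loop: V_Th = I_B·R_Th + V_BE + (β+1)I_B·R_E, so I_B = (0.984 − 0.7) / (3.08 + 101×0.18) = 0.0134 mA.
I_C = β·I_B = 100×0.0134 = 1.34 mA, and I_E = (β+1)I_B = 1.35 mA.
V_CE = V_CC − I_C·R_C − I_E·R_E = 15 − 1.34×3.3 − 1.35×0.18 = 10.3 V.
V_CE = 10.3 V > 0.2 V confirms active-region operation.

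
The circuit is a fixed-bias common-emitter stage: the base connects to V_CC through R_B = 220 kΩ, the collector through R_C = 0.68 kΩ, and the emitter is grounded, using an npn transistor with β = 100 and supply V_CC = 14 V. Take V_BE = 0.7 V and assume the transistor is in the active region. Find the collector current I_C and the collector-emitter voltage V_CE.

Base loop: V_CC = I_B·R_B + V_BE, so I_B = (14 − 0.7)/220 kΩ = 0.0605 mA.
In the active region I_C = β·I_B = 100 × 0.0605 = 6.05 mA.
Collector loop: V_CE = V_CC − I_C·R_C = 14 − 6.05×0.68 = 9.89 V.
Since V_CE = 9.89 V > V_CE(sat) ≈ 0.2 V, the transistor is in the active region as assumed.

I_C ≈ 6 mA, V_CE ≈ 9.9 V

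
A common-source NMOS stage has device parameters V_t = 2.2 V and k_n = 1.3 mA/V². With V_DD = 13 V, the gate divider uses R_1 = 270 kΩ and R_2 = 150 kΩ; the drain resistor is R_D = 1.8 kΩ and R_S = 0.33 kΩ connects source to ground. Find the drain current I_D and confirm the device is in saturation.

V_G = V_DD·R_2/(R_1+R_2) = 13×150/420 = 4.64 V.
Assume saturation: I_D = (k_n/2)(V_GS − V_t)² with V_GS = V_G − I_D·R_S = 4.64 − 0.33·I_D.
Substituting gives 0.0708·I_D² − 2.05·I_D + 3.88 = 0, with roots I_D = 2.04 or 26.9 mA.
The root I_D = 26.9 mA gives V_GS = -4.23 V ≤ V_t, so take I_D = 2.04 mA.
Then V_GS = 3.97 V and V_DS = V_DD − I_D(R_D+R_S) = 13 − 2.04×2.13 = 8.66 V.
Saturation requires V_DS ≥ V_GS − V_t = 1.77 V; 8.66 ≥ 1.77 ✓.

I_D ≈ 2 mA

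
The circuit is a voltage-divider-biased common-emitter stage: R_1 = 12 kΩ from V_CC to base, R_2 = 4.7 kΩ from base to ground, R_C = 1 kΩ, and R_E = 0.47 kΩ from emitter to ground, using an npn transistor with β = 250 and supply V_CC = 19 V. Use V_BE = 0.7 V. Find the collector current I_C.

Thevenize the base divider: V_Th = V_CC·R_2/(R_1+R_2) = 19×4.7/16.7 = 5.35 V, R_Th = R_1‖R_2 = 3.38 kΩ.
Base-emitter loop: V_Th = I_B·R_Th + V_BE + (β+1)I_B·R_E, so I_B = (5.35 − 0.7) / (3.38 + 251×0.47) = 0.0383 mA.
I_C = β·I_B = 250×0.0383 = 9.57 mA, and I_E = (β+1)I_B = 9.61 mA.
V_CE = V_CC − I_C·R_C − I_E·R_E = 19 − 9.57×1 − 9.61×0.47 = 4.91 V.
V_CE = 4.91 V > 0.2 V confirms active-region operation.

I_C ≈ 9.6 mA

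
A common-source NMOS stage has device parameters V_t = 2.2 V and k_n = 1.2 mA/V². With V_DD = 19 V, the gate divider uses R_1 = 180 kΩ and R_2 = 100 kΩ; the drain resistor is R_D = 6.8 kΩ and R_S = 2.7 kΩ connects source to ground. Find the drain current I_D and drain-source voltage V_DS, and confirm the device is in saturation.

I_D ≈ 1.2 mA, V_DS ≈ 7.8 V

V_G = V_DD·R_2/(R_1+R_2) = 19×100/280 = 6.79 V.
Assume saturation: I_D = (k_n/2)(V_GS − V_t)² with V_GS = V_G − I_D·R_S = 6.79 − 2.7·I_D.
Substituting gives 4.37·I_D² − 15.9·I_D + 12.6 = 0, with roots I_D = 1.18 or 2.45 mA.
The root I_D = 2.45 mA gives V_GS = 0.181 V ≤ V_t, so take I_D = 1.18 mA.
Then V_GS = 3.6 V and V_DS = V_DD − I_D(R_D+R_S) = 19 − 1.18×9.5 = 7.8 V.
Saturation requires V_DS ≥ V_GS − V_t = 1.4 V; 7.8 ≥ 1.4 ✓.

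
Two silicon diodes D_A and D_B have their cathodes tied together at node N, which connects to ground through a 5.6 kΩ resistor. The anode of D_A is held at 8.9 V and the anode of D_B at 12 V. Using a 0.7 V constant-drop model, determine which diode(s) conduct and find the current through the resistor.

Only D_B conducts; I_R ≈ 2 mA

Assume both conduct. Then node N would need to be at both 8.9−0.7 = 8.2 V and 12−0.7 = 11.3 V, which is impossible.
Assume only D_B conducts: V_N = 12 − 0.7 = 11.3 V, so I_R = 11.3/5.6 = 2.02 mA.
Check D_A: its anode-to-cathode voltage is 8.9 − 11.3 = -2.4 V < 0.7 V, so it is off. The assumption is consistent.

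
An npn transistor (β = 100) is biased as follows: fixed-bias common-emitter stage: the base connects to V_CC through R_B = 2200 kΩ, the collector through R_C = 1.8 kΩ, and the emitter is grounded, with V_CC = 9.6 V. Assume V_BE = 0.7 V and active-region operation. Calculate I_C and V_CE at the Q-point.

I_C ≈ 0.4 mA, V_CE ≈ 8.9 V

Base loop: V_CC = I_B·R_B + V_BE, so I_B = (9.6 − 0.7)/2200 kΩ = 0.00405 mA.
In the active region I_C = β·I_B = 100 × 0.00405 = 0.405 mA.
Collector loop: V_CE = V_CC − I_C·R_C = 9.6 − 0.405×1.8 = 8.87 V.
Since V_CE = 8.87 V > V_CE(sat) ≈ 0.2 V, the transistor is in the active region as assumed.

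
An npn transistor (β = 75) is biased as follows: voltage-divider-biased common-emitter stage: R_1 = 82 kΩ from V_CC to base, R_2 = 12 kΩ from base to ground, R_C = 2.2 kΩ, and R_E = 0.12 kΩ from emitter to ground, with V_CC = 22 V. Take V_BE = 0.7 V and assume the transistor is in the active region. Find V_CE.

Thevenize the base divider: V_Th = V_CC·R_2/(R_1+R_2) = 22×12/94 = 2.81 V, R_Th = R_1‖R_2 = 10.5 kΩ.
Base-emitter loop: V_Th = I_B·R_Th + V_BE + (β+1)I_B·R_E, so I_B = (2.81 − 0.7) / (10.5 + 76×0.12) = 0.108 mA.
I_C = β·I_B = 75×0.108 = 8.07 mA, and I_E = (β+1)I_B = 8.18 mA.
V_CE = V_CC − I_C·R_C − I_E·R_E = 22 − 8.07×2.2 − 8.18×0.12 = 3.26 V.
V_CE = 3.26 V > 0.2 V confirms active-region operation.

V_CE ≈ 3.3 V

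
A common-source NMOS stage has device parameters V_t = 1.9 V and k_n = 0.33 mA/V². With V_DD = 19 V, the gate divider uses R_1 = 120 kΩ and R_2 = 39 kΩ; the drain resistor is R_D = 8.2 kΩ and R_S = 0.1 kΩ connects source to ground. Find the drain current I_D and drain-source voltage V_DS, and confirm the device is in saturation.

V_G = V_DD·R_2/(R_1+R_2) = 19×39/159 = 4.66 V.
Assume saturation: I_D = (k_n/2)(V_GS − V_t)² with V_GS = V_G − I_D·R_S = 4.66 − 0.1·I_D.
Substituting gives 0.00165·I_D² − 1.09·I_D + 1.26 = 0, with roots I_D = 1.15 or 660 mA.
The root I_D = 660 mA gives V_GS = -61.4 V ≤ V_t, so take I_D = 1.15 mA.
Then V_GS = 4.54 V and V_DS = V_DD − I_D(R_D+R_S) = 19 − 1.15×8.3 = 9.42 V.
Saturation requires V_DS ≥ V_GS − V_t = 2.64 V; 9.42 ≥ 2.64 ✓.

I_D ≈ 1.2 mA, V_DS ≈ 9.4 V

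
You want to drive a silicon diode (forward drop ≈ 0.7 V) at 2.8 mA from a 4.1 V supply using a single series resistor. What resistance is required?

The resistor drops V_S − V_D = 4.1 − 0.7 = 3.4 V at 2.8 mA.
R = 3.4 V / 2.8 mA = 1.21 kΩ.

R ≈ 1.2 kΩ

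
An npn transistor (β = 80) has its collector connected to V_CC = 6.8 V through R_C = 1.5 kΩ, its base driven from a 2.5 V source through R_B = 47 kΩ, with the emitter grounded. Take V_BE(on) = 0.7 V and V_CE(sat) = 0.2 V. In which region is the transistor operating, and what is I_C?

Assume active. Base-emitter loop: I_B = (V_BB − V_BE)/R_B = (2.5 − 0.7)/47 = 0.0383 mA.
I_C = β·I_B = 80×0.0383 = 3.06 mA.
V_CE = V_CC − I_C·R_C = 6.8 − 3.06×1.5 = 2.2 V > V_CE(sat), so the active-region assumption holds.

active; I_C ≈ 3.1 mA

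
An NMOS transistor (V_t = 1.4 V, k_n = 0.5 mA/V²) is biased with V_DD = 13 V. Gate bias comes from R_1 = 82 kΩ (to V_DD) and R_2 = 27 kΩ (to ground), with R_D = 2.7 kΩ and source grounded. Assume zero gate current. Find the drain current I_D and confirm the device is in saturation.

I_D ≈ 0.83 mA

V_G = V_DD·R_2/(R_1+R_2) = 13×27/109 = 3.22 V. With the source grounded, V_GS = V_G = 3.22 V.
Assume saturation: I_D = (k_n/2)(V_GS − V_t)² = (0.5/2)×(3.22 − 1.4)² = 0.25×1.82² = 0.828 mA.
V_DS = V_DD − I_D·R_D = 13 − 0.828×2.7 = 10.8 V.
Saturation requires V_DS ≥ V_GS − V_t = 1.82 V; 10.8 ≥ 1.82 ✓.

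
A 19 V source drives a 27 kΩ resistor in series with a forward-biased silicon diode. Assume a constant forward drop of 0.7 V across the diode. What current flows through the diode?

KVL around the loop: 19 = V_D + I·R = 0.7 + I × 27 kΩ.
So I = (19 − 0.7) / 27 kΩ = 18.3 / 27 = 0.678 mA.

I ≈ 0.68 mA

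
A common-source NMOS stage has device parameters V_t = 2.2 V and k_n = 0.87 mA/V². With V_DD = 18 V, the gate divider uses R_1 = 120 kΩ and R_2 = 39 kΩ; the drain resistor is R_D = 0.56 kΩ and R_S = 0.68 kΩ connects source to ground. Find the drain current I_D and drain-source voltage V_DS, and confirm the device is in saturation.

I_D ≈ 1 mA, V_DS ≈ 17 V

V_G = V_DD·R_2/(R_1+R_2) = 18×39/159 = 4.42 V.
Assume saturation: I_D = (k_n/2)(V_GS − V_t)² with V_GS = V_G − I_D·R_S = 4.42 − 0.68·I_D.
Substituting gives 0.201·I_D² − 2.31·I_D + 2.13 = 0, with roots I_D = 1.01 or 10.5 mA.
The root I_D = 10.5 mA gives V_GS = -2.71 V ≤ V_t, so take I_D = 1.01 mA.
Then V_GS = 3.73 V and V_DS = V_DD − I_D(R_D+R_S) = 18 − 1.01×1.24 = 16.7 V.
Saturation requires V_DS ≥ V_GS − V_t = 1.53 V; 16.7 ≥ 1.53 ✓.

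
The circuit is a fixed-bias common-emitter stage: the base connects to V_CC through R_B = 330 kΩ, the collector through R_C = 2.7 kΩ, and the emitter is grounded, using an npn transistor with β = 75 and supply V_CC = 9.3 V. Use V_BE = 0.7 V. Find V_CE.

Base loop: V_CC = I_B·R_B + V_BE, so I_B = (9.3 − 0.7)/330 kΩ = 0.0261 mA.
In the active region I_C = β·I_B = 75 × 0.0261 = 1.95 mA.
Collector loop: V_CE = V_CC − I_C·R_C = 9.3 − 1.95×2.7 = 4.02 V.
Since V_CE = 4.02 V > V_CE(sat) ≈ 0.2 V, the transistor is in the active region as assumed.

V_CE ≈ 4 V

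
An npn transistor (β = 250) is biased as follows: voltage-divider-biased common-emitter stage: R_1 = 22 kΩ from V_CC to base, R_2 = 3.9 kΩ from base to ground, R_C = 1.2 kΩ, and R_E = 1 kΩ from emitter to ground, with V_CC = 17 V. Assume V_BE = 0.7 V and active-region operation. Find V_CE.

Thevenize the base divider: V_Th = V_CC·R_2/(R_1+R_2) = 17×3.9/25.9 = 2.56 V, R_Th = R_1‖R_2 = 3.31 kΩ.
Base-emitter loop: V_Th = I_B·R_Th + V_BE + (β+1)I_B·R_E, so I_B = (2.56 − 0.7) / (3.31 + 251×1) = 0.00731 mA.
I_C = β·I_B = 250×0.00731 = 1.83 mA, and I_E = (β+1)I_B = 1.84 mA.
V_CE = V_CC − I_C·R_C − I_E·R_E = 17 − 1.83×1.2 − 1.84×1 = 13 V.
V_CE = 13 V > 0.2 V confirms active-region operation.

V_CE ≈ 13 V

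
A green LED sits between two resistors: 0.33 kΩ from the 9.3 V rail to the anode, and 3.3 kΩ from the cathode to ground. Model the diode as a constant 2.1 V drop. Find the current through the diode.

The two resistors are in series with the diode, so KVL gives 9.3 = I·0.33 + 2.1 + I·3.3.
I = (9.3 − 2.1) / (0.33 + 3.3) kΩ = 7.2 / 3.63 = 1.98 mA.

I ≈ 2 mA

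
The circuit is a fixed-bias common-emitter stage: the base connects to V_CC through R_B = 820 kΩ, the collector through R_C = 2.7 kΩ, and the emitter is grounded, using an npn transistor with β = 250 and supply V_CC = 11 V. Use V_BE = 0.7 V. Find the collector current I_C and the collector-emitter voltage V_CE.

Base loop: V_CC = I_B·R_B + V_BE, so I_B = (11 − 0.7)/820 kΩ = 0.0126 mA.
In the active region I_C = β·I_B = 250 × 0.0126 = 3.14 mA.
Collector loop: V_CE = V_CC − I_C·R_C = 11 − 3.14×2.7 = 2.52 V.
Since V_CE = 2.52 V > V_CE(sat) ≈ 0.2 V, the transistor is in the active region as assumed.

I_C ≈ 3.1 mA, V_CE ≈ 2.5 V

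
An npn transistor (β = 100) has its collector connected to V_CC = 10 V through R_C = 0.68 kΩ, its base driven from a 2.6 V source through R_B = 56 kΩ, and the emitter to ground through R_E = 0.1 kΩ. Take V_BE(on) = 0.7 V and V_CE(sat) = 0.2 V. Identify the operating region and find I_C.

active; I_C ≈ 2.9 mA

Assume active. Base-emitter loop: I_B = (V_BB − V_BE)/(R_B + (β+1)R_E) = (2.6 − 0.7)/(56 + 101×0.1) = 0.0287 mA.
I_C = β·I_B = 100×0.0287 = 2.87 mA.
V_CE = V_CC − I_C·R_C − I_E·R_E = 10 − 2.87×0.68 − 2.9×0.1 = 7.76 V > V_CE(sat), so the active-region assumption holds.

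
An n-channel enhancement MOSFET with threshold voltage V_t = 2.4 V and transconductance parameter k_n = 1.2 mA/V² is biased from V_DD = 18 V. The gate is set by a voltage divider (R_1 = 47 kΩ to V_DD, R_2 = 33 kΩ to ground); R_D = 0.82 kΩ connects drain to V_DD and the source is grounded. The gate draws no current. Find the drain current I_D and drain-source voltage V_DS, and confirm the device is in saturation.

I_D ≈ 15 mA, V_DS ≈ 5.6 V

V_G = V_DD·R_2/(R_1+R_2) = 18×33/80 = 7.42 V. With the source grounded, V_GS = V_G = 7.42 V.
Assume saturation: I_D = (k_n/2)(V_GS − V_t)² = (1.2/2)×(7.42 − 2.4)² = 0.6×5.03² = 15.2 mA.
V_DS = V_DD − I_D·R_D = 18 − 15.2×0.82 = 5.58 V.
Saturation requires V_DS ≥ V_GS − V_t = 5.03 V; 5.58 ≥ 5.03 ✓.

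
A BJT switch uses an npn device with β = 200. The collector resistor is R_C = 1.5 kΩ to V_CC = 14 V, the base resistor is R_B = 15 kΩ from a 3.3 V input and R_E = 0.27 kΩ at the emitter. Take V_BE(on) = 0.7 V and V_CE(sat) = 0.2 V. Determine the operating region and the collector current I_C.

active; I_C ≈ 7.5 mA

Assume active. Base-emitter loop: I_B = (V_BB − V_BE)/(R_B + (β+1)R_E) = (3.3 − 0.7)/(15 + 201×0.27) = 0.0375 mA.
I_C = β·I_B = 200×0.0375 = 7.51 mA.
V_CE = V_CC − I_C·R_C − I_E·R_E = 14 − 7.51×1.5 − 7.54×0.27 = 0.703 V > V_CE(sat), so the active-region assumption holds.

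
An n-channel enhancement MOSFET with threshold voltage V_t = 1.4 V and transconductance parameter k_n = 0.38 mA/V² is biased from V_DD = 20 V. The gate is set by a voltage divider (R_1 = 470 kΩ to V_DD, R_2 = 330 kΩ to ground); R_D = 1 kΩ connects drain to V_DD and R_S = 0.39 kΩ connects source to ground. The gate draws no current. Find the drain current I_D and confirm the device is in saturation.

V_G = V_DD·R_2/(R_1+R_2) = 20×330/800 = 8.25 V.
Assume saturation: I_D = (k_n/2)(V_GS − V_t)² with V_GS = V_G − I_D·R_S = 8.25 − 0.39·I_D.
Substituting gives 0.0289·I_D² − 2.02·I_D + 8.92 = 0, with roots I_D = 4.75 or 65 mA.
The root I_D = 65 mA gives V_GS = -17.1 V ≤ V_t, so take I_D = 4.75 mA.
Then V_GS = 6.4 V and V_DS = V_DD − I_D(R_D+R_S) = 20 − 4.75×1.39 = 13.4 V.
Saturation requires V_DS ≥ V_GS − V_t = 5 V; 13.4 ≥ 5 ✓.

I_D ≈ 4.7 mA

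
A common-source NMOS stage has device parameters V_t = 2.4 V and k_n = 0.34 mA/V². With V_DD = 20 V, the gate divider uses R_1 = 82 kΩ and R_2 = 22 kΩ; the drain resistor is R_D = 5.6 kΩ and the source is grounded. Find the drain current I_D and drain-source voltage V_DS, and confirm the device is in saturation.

I_D ≈ 0.57 mA, V_DS ≈ 17 V

V_G = V_DD·R_2/(R_1+R_2) = 20×22/104 = 4.23 V. With the source grounded, V_GS = V_G = 4.23 V.
Assume saturation: I_D = (k_n/2)(V_GS − V_t)² = (0.34/2)×(4.23 − 2.4)² = 0.17×1.83² = 0.57 mA.
V_DS = V_DD − I_D·R_D = 20 − 0.57×5.6 = 16.8 V.
Saturation requires V_DS ≥ V_GS − V_t = 1.83 V; 16.8 ≥ 1.83 ✓.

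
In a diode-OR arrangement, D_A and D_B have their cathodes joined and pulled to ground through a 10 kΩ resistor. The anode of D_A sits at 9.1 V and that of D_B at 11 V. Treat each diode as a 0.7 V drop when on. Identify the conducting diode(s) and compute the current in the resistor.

Only D_B conducts; I_R ≈ 1 mA

Assume both conduct. Then node N would need to be at both 9.1−0.7 = 8.4 V and 11−0.7 = 10.3 V, which is impossible.
Assume only D_B conducts: V_N = 11 − 0.7 = 10.3 V, so I_R = 10.3/10 = 1.03 mA.
Check D_A: its anode-to-cathode voltage is 9.1 − 10.3 = -1.2 V < 0.7 V, so it is off. The assumption is consistent.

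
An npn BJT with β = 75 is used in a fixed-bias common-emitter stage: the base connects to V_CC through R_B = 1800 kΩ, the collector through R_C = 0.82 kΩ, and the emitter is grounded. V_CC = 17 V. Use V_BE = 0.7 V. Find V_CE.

Base loop: V_CC = I_B·R_B + V_BE, so I_B = (17 − 0.7)/1800 kΩ = 0.00906 mA.
In the active region I_C = β·I_B = 75 × 0.00906 = 0.679 mA.
Collector loop: V_CE = V_CC − I_C·R_C = 17 − 0.679×0.82 = 16.4 V.
Since V_CE = 16.4 V > V_CE(sat) ≈ 0.2 V, the transistor is in the active region as assumed.

V_CE ≈ 16 V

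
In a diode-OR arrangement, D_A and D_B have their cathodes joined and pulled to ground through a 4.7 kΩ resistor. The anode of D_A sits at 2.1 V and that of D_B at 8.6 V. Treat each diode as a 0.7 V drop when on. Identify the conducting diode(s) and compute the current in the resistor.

Assume both conduct. Then node N would need to be at both 2.1−0.7 = 1.4 V and 8.6−0.7 = 7.9 V, which is impossible.
Assume only D_B conducts: V_N = 8.6 − 0.7 = 7.9 V, so I_R = 7.9/4.7 = 1.68 mA.
Check D_A: its anode-to-cathode voltage is 2.1 − 7.9 = -5.8 V < 0.7 V, so it is off. The assumption is consistent.

Only D_B conducts; I_R ≈ 1.7 mA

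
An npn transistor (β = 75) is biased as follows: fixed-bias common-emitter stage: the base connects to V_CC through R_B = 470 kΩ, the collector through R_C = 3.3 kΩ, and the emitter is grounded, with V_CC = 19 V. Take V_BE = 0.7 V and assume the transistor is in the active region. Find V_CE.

Base loop: V_CC = I_B·R_B + V_BE, so I_B = (19 − 0.7)/470 kΩ = 0.0389 mA.
In the active region I_C = β·I_B = 75 × 0.0389 = 2.92 mA.
Collector loop: V_CE = V_CC − I_C·R_C = 19 − 2.92×3.3 = 9.36 V.
Since V_CE = 9.36 V > V_CE(sat) ≈ 0.2 V, the transistor is in the active region as assumed.

V_CE ≈ 9.4 V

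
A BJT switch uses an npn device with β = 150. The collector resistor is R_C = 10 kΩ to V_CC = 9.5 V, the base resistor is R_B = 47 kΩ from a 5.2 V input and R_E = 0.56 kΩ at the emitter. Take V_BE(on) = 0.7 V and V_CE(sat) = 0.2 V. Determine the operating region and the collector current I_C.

saturation; I_C ≈ 0.88 mA

Assume active: I_B = (5.2 − 0.7)/(47 + 151×0.56) = 0.0342 mA, I_C = β·I_B = 5.13 mA.
Then V_CE = 9.5 − 5.13×10 − 5.16×0.56 = -44.7 V < 0.2 V — the active assumption fails.
Re-solve with V_CE = 0.2 V. KCL at the emitter: V_E/R_E = (V_BB−0.7−V_E)/R_B + (V_CC−0.2−V_E)/R_C, giving V_E = 0.538 V.
I_C = (V_CC − 0.2 − V_E)/R_C = (9.3 − 0.538)/10 = 0.876 mA.
Check: I_B = (4.5 − 0.538)/47 = 0.0843 mA, and β·I_B = 12.6 mA > I_C, confirming saturation.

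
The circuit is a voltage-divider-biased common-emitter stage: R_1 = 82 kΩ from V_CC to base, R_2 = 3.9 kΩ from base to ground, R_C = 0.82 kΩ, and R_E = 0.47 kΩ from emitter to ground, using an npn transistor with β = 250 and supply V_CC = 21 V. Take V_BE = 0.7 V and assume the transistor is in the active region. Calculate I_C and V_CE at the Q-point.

I_C ≈ 0.52 mA, V_CE ≈ 20 V

Thevenize the base divider: V_Th = V_CC·R_2/(R_1+R_2) = 21×3.9/85.9 = 0.953 V, R_Th = R_1‖R_2 = 3.72 kΩ.
Base-emitter loop: V_Th = I_B·R_Th + V_BE + (β+1)I_B·R_E, so I_B = (0.953 − 0.7) / (3.72 + 251×0.47) = 0.00208 mA.
I_C = β·I_B = 250×0.00208 = 0.521 mA, and I_E = (β+1)I_B = 0.523 mA.
V_CE = V_CC − I_C·R_C − I_E·R_E = 21 − 0.521×0.82 − 0.523×0.47 = 20.3 V.
V_CE = 20.3 V > 0.2 V confirms active-region operation.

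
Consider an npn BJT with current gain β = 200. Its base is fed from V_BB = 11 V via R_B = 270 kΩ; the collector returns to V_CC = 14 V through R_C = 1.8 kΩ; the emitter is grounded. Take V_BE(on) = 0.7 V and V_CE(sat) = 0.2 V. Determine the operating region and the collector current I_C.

active; I_C ≈ 7.6 mA

Assume active. Base-emitter loop: I_B = (V_BB − V_BE)/R_B = (11 − 0.7)/270 = 0.0381 mA.
I_C = β·I_B = 200×0.0381 = 7.63 mA.
V_CE = V_CC − I_C·R_C = 14 − 7.63×1.8 = 0.267 V > V_CE(sat), so the active-region assumption holds.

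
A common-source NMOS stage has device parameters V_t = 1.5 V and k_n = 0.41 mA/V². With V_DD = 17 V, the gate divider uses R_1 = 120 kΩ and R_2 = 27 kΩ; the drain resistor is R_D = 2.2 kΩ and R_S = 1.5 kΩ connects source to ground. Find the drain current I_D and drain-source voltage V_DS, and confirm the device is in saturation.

I_D ≈ 0.29 mA, V_DS ≈ 16 V

V_G = V_DD·R_2/(R_1+R_2) = 17×27/147 = 3.12 V.
Assume saturation: I_D = (k_n/2)(V_GS − V_t)² with V_GS = V_G − I_D·R_S = 3.12 − 1.5·I_D.
Substituting gives 0.461·I_D² − 2·I_D + 0.54 = 0, with roots I_D = 0.289 or 4.04 mA.
The root I_D = 4.04 mA gives V_GS = -2.94 V ≤ V_t, so take I_D = 0.289 mA.
Then V_GS = 2.69 V and V_DS = V_DD − I_D(R_D+R_S) = 17 − 0.289×3.7 = 15.9 V.
Saturation requires V_DS ≥ V_GS − V_t = 1.19 V; 15.9 ≥ 1.19 ✓.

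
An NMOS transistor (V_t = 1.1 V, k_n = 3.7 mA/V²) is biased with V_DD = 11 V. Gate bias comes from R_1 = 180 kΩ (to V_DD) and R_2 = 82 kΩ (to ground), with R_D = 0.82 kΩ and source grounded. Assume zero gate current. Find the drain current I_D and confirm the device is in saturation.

I_D ≈ 10 mA

V_G = V_DD·R_2/(R_1+R_2) = 11×82/262 = 3.44 V. With the source grounded, V_GS = V_G = 3.44 V.
Assume saturation: I_D = (k_n/2)(V_GS − V_t)² = (3.7/2)×(3.44 − 1.1)² = 1.85×2.34² = 10.2 mA.
V_DS = V_DD − I_D·R_D = 11 − 10.2×0.82 = 2.67 V.
Saturation requires V_DS ≥ V_GS − V_t = 2.34 V; 2.67 ≥ 2.34 ✓.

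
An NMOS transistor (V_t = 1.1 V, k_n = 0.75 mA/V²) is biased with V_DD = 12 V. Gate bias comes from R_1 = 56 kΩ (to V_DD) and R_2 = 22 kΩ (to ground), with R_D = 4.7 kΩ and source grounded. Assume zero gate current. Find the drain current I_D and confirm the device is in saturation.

I_D ≈ 2 mA

V_G = V_DD·R_2/(R_1+R_2) = 12×22/78 = 3.38 V. With the source grounded, V_GS = V_G = 3.38 V.
Assume saturation: I_D = (k_n/2)(V_GS − V_t)² = (0.75/2)×(3.38 − 1.1)² = 0.375×2.28² = 1.96 mA.
V_DS = V_DD − I_D·R_D = 12 − 1.96×4.7 = 2.8 V.
Saturation requires V_DS ≥ V_GS − V_t = 2.28 V; 2.8 ≥ 2.28 ✓.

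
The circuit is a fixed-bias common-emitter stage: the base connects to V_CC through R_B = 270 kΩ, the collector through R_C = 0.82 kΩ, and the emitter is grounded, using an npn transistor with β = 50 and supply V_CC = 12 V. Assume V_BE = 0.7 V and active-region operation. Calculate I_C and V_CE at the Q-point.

Base loop: V_CC = I_B·R_B + V_BE, so I_B = (12 − 0.7)/270 kΩ = 0.0419 mA.
In the active region I_C = β·I_B = 50 × 0.0419 = 2.09 mA.
Collector loop: V_CE = V_CC − I_C·R_C = 12 − 2.09×0.82 = 10.3 V.
Since V_CE = 10.3 V > V_CE(sat) ≈ 0.2 V, the transistor is in the active region as assumed.

I_C ≈ 2.1 mA, V_CE ≈ 10 V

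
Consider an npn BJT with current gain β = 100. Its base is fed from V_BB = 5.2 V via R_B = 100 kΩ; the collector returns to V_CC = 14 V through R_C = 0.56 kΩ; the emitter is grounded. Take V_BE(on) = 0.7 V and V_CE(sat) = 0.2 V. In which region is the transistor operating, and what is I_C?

active; I_C ≈ 4.5 mA

Assume active. Base-emitter loop: I_B = (V_BB − V_BE)/R_B = (5.2 − 0.7)/100 = 0.045 mA.
I_C = β·I_B = 100×0.045 = 4.5 mA.
V_CE = V_CC − I_C·R_C = 14 − 4.5×0.56 = 11.5 V > V_CE(sat), so the active-region assumption holds.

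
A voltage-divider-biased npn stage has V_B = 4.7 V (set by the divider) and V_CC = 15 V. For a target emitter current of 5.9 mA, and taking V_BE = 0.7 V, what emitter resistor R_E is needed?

R_E ≈ 0.68 kΩ

V_E = V_B − V_BE = 4.7 − 0.7 = 4 V.
R_E = V_E / I_E = 4 / 5.9 = 0.678 kΩ.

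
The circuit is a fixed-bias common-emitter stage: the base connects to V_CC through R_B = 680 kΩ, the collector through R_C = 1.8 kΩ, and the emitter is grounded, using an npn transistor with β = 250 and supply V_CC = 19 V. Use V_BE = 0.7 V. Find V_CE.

Base loop: V_CC = I_B·R_B + V_BE, so I_B = (19 − 0.7)/680 kΩ = 0.0269 mA.
In the active region I_C = β·I_B = 250 × 0.0269 = 6.73 mA.
Collector loop: V_CE = V_CC − I_C·R_C = 19 − 6.73×1.8 = 6.89 V.
Since V_CE = 6.89 V > V_CE(sat) ≈ 0.2 V, the transistor is in the active region as assumed.

V_CE ≈ 6.9 V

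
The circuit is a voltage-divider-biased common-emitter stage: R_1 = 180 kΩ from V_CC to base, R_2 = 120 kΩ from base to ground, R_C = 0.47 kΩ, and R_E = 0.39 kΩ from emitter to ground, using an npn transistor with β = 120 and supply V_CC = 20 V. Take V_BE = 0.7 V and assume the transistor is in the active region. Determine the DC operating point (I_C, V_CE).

I_C ≈ 7.3 mA, V_CE ≈ 14 V

Thevenize the base divider: V_Th = V_CC·R_2/(R_1+R_2) = 20×120/300 = 8 V, R_Th = R_1‖R_2 = 72 kΩ.
Base-emitter loop: V_Th = I_B·R_Th + V_BE + (β+1)I_B·R_E, so I_B = (8 − 0.7) / (72 + 121×0.39) = 0.0612 mA.
I_C = β·I_B = 120×0.0612 = 7.35 mA, and I_E = (β+1)I_B = 7.41 mA.
V_CE = V_CC − I_C·R_C − I_E·R_E = 20 − 7.35×0.47 − 7.41×0.39 = 13.7 V.
V_CE = 13.7 V > 0.2 V confirms active-region operation.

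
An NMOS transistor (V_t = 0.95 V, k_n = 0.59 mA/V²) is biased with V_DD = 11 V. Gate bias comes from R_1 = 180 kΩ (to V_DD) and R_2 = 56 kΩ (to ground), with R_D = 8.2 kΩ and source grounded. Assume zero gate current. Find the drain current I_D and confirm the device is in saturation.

I_D ≈ 0.81 mA

V_G = V_DD·R_2/(R_1+R_2) = 11×56/236 = 2.61 V. With the source grounded, V_GS = V_G = 2.61 V.
Assume saturation: I_D = (k_n/2)(V_GS − V_t)² = (0.59/2)×(2.61 − 0.95)² = 0.295×1.66² = 0.813 mA.
V_DS = V_DD − I_D·R_D = 11 − 0.813×8.2 = 4.33 V.
Saturation requires V_DS ≥ V_GS − V_t = 1.66 V; 4.33 ≥ 1.66 ✓.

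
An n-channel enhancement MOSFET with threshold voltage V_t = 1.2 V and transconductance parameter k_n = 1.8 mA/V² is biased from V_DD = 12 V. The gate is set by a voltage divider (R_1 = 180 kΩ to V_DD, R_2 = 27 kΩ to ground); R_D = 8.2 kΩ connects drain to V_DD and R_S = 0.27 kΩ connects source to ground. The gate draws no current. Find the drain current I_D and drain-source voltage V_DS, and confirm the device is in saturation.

V_G = V_DD·R_2/(R_1+R_2) = 12×27/207 = 1.57 V.
Assume saturation: I_D = (k_n/2)(V_GS − V_t)² with V_GS = V_G − I_D·R_S = 1.57 − 0.27·I_D.
Substituting gives 0.0656·I_D² − 1.18·I_D + 0.12 = 0, with roots I_D = 0.103 or 17.8 mA.
The root I_D = 17.8 mA gives V_GS = -3.25 V ≤ V_t, so take I_D = 0.103 mA.
Then V_GS = 1.54 V and V_DS = V_DD − I_D(R_D+R_S) = 12 − 0.103×8.47 = 11.1 V.
Saturation requires V_DS ≥ V_GS − V_t = 0.338 V; 11.1 ≥ 0.338 ✓.

I_D ≈ 0.1 mA, V_DS ≈ 11 V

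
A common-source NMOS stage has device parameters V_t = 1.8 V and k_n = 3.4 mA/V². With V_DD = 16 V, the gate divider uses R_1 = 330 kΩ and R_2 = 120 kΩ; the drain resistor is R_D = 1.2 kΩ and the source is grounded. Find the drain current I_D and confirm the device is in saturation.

I_D ≈ 10 mA

V_G = V_DD·R_2/(R_1+R_2) = 16×120/450 = 4.27 V. With the source grounded, V_GS = V_G = 4.27 V.
Assume saturation: I_D = (k_n/2)(V_GS − V_t)² = (3.4/2)×(4.27 − 1.8)² = 1.7×2.47² = 10.3 mA.
V_DS = V_DD − I_D·R_D = 16 − 10.3×1.2 = 3.59 V.
Saturation requires V_DS ≥ V_GS − V_t = 2.47 V; 3.59 ≥ 2.47 ✓.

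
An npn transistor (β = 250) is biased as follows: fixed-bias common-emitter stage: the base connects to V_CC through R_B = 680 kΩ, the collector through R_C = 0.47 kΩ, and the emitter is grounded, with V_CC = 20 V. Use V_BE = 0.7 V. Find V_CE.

V_CE ≈ 17 V

Base loop: V_CC = I_B·R_B + V_BE, so I_B = (20 − 0.7)/680 kΩ = 0.0284 mA.
In the active region I_C = β·I_B = 250 × 0.0284 = 7.1 mA.
Collector loop: V_CE = V_CC − I_C·R_C = 20 − 7.1×0.47 = 16.7 V.
Since V_CE = 16.7 V > V_CE(sat) ≈ 0.2 V, the transistor is in the active region as assumed.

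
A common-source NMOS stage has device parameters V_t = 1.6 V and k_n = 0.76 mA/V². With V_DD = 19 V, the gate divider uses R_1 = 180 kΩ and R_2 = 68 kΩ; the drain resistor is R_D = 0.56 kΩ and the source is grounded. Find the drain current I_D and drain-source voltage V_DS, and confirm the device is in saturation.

V_G = V_DD·R_2/(R_1+R_2) = 19×68/248 = 5.21 V. With the source grounded, V_GS = V_G = 5.21 V.
Assume saturation: I_D = (k_n/2)(V_GS − V_t)² = (0.76/2)×(5.21 − 1.6)² = 0.38×3.61² = 4.95 mA.
V_DS = V_DD − I_D·R_D = 19 − 4.95×0.56 = 16.2 V.
Saturation requires V_DS ≥ V_GS − V_t = 3.61 V; 16.2 ≥ 3.61 ✓.

I_D ≈ 5 mA, V_DS ≈ 16 V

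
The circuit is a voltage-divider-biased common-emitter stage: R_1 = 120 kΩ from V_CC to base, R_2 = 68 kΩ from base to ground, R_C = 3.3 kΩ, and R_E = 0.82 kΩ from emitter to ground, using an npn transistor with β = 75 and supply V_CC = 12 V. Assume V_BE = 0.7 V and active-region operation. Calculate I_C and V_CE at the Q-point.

I_C ≈ 2.6 mA, V_CE ≈ 1.3 V

Thevenize the base divider: V_Th = V_CC·R_2/(R_1+R_2) = 12×68/188 = 4.34 V, R_Th = R_1‖R_2 = 43.4 kΩ.
Base-emitter loop: V_Th = I_B·R_Th + V_BE + (β+1)I_B·R_E, so I_B = (4.34 − 0.7) / (43.4 + 76×0.82) = 0.0344 mA.
I_C = β·I_B = 75×0.0344 = 2.58 mA, and I_E = (β+1)I_B = 2.62 mA.
V_CE = V_CC − I_C·R_C − I_E·R_E = 12 − 2.58×3.3 − 2.62×0.82 = 1.33 V.
V_CE = 1.33 V > 0.2 V confirms active-region operation.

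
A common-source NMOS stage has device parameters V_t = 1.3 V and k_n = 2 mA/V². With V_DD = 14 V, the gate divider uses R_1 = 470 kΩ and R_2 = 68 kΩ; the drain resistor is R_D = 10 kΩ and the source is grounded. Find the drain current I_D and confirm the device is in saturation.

V_G = V_DD·R_2/(R_1+R_2) = 14×68/538 = 1.77 V. With the source grounded, V_GS = V_G = 1.77 V.
Assume saturation: I_D = (k_n/2)(V_GS − V_t)² = (2/2)×(1.77 − 1.3)² = 1×0.47² = 0.22 mA.
V_DS = V_DD − I_D·R_D = 14 − 0.22×10 = 11.8 V.
Saturation requires V_DS ≥ V_GS − V_t = 0.47 V; 11.8 ≥ 0.47 ✓.

I_D ≈ 0.22 mA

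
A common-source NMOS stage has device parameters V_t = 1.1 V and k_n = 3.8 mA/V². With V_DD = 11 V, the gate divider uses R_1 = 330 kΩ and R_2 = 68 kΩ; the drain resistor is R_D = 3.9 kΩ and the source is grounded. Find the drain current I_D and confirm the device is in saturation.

V_G = V_DD·R_2/(R_1+R_2) = 11×68/398 = 1.88 V. With the source grounded, V_GS = V_G = 1.88 V.
Assume saturation: I_D = (k_n/2)(V_GS − V_t)² = (3.8/2)×(1.88 − 1.1)² = 1.9×0.779² = 1.15 mA.
V_DS = V_DD − I_D·R_D = 11 − 1.15×3.9 = 6.5 V.
Saturation requires V_DS ≥ V_GS − V_t = 0.779 V; 6.5 ≥ 0.779 ✓.

I_D ≈ 1.2 mA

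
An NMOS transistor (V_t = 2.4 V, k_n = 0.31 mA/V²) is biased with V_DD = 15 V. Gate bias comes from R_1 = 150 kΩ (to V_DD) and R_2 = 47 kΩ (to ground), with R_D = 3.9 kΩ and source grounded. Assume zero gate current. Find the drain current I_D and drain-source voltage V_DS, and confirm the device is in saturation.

V_G = V_DD·R_2/(R_1+R_2) = 15×47/197 = 3.58 V. With the source grounded, V_GS = V_G = 3.58 V.
Assume saturation: I_D = (k_n/2)(V_GS − V_t)² = (0.31/2)×(3.58 − 2.4)² = 0.155×1.18² = 0.215 mA.
V_DS = V_DD − I_D·R_D = 15 − 0.215×3.9 = 14.2 V.
Saturation requires V_DS ≥ V_GS − V_t = 1.18 V; 14.2 ≥ 1.18 ✓.

I_D ≈ 0.22 mA, V_DS ≈ 14 V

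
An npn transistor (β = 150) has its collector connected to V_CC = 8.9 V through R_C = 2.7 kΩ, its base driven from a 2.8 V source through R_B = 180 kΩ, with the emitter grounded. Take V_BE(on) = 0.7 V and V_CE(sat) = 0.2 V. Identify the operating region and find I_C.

Assume active. Base-emitter loop: I_B = (V_BB − V_BE)/R_B = (2.8 − 0.7)/180 = 0.0117 mA.
I_C = β·I_B = 150×0.0117 = 1.75 mA.
V_CE = V_CC − I_C·R_C = 8.9 − 1.75×2.7 = 4.18 V > V_CE(sat), so the active-region assumption holds.

active; I_C ≈ 1.7 mA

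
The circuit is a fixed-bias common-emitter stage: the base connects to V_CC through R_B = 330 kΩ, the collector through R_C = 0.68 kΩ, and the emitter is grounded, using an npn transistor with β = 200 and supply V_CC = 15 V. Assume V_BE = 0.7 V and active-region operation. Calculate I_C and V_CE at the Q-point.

Base loop: V_CC = I_B·R_B + V_BE, so I_B = (15 − 0.7)/330 kΩ = 0.0433 mA.
In the active region I_C = β·I_B = 200 × 0.0433 = 8.67 mA.
Collector loop: V_CE = V_CC − I_C·R_C = 15 − 8.67×0.68 = 9.11 V.
Since V_CE = 9.11 V > V_CE(sat) ≈ 0.2 V, the transistor is in the active region as assumed.

I_C ≈ 8.7 mA, V_CE ≈ 9.1 V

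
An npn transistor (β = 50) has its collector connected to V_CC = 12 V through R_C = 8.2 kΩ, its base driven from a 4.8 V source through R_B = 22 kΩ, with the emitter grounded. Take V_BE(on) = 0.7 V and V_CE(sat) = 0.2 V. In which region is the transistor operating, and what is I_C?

saturation; I_C ≈ 1.4 mA

Assume active: I_B = (4.8 − 0.7)/22 = 0.186 mA, giving I_C = β·I_B = 9.32 mA.
But then V_CE = 12 − 9.32×8.2 = -64.4 V < V_CE(sat) = 0.2 V — impossible in the active region.
So the transistor is saturated. With V_CE = 0.2 V, I_C = (V_CC − 0.2)/R_C = 11.8/8.2 = 1.44 mA.
Check: β·I_B = 9.32 mA > I_C = 1.44 mA, confirming saturation.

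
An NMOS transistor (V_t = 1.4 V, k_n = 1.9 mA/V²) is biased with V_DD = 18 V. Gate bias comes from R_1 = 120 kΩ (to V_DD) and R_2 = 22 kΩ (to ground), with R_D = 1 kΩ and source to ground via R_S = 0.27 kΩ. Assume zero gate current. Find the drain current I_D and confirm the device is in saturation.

I_D ≈ 1.1 mA

V_G = V_DD·R_2/(R_1+R_2) = 18×22/142 = 2.79 V.
Assume saturation: I_D = (k_n/2)(V_GS − V_t)² with V_GS = V_G − I_D·R_S = 2.79 − 0.27·I_D.
Substituting gives 0.0693·I_D² − 1.71·I_D + 1.83 = 0, with roots I_D = 1.12 or 23.6 mA.
The root I_D = 23.6 mA gives V_GS = -3.58 V ≤ V_t, so take I_D = 1.12 mA.
Then V_GS = 2.49 V and V_DS = V_DD − I_D(R_D+R_S) = 18 − 1.12×1.27 = 16.6 V.
Saturation requires V_DS ≥ V_GS − V_t = 1.09 V; 16.6 ≥ 1.09 ✓.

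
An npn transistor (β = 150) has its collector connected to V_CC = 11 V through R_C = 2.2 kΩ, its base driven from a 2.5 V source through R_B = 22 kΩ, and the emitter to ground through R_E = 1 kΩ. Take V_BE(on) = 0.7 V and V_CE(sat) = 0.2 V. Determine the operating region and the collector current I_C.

Assume active. Base-emitter loop: I_B = (V_BB − V_BE)/(R_B + (β+1)R_E) = (2.5 − 0.7)/(22 + 151×1) = 0.0104 mA.
I_C = β·I_B = 150×0.0104 = 1.56 mA.
V_CE = V_CC − I_C·R_C − I_E·R_E = 11 − 1.56×2.2 − 1.57×1 = 6 V > V_CE(sat), so the active-region assumption holds.

active; I_C ≈ 1.6 mA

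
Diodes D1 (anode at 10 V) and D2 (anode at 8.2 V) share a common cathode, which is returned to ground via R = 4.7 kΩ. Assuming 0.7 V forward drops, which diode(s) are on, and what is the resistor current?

Assume both conduct. Then node N would need to be at both 10−0.7 = 9.3 V and 8.2−0.7 = 7.5 V, which is impossible.
Assume only D1 conducts: V_N = 10 − 0.7 = 9.3 V, so I_R = 9.3/4.7 = 1.98 mA.
Check D2: its anode-to-cathode voltage is 8.2 − 9.3 = -1.1 V < 0.7 V, so it is off. The assumption is consistent.

Only D1 conducts; I_R ≈ 2 mA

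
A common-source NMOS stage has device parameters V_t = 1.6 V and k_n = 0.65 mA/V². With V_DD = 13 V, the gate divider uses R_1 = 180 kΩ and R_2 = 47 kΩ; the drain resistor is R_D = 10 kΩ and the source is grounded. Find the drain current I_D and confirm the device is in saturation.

I_D ≈ 0.39 mA

V_G = V_DD·R_2/(R_1+R_2) = 13×47/227 = 2.69 V. With the source grounded, V_GS = V_G = 2.69 V.
Assume saturation: I_D = (k_n/2)(V_GS − V_t)² = (0.65/2)×(2.69 − 1.6)² = 0.325×1.09² = 0.387 mA.
V_DS = V_DD − I_D·R_D = 13 − 0.387×10 = 9.13 V.
Saturation requires V_DS ≥ V_GS − V_t = 1.09 V; 9.13 ≥ 1.09 ✓.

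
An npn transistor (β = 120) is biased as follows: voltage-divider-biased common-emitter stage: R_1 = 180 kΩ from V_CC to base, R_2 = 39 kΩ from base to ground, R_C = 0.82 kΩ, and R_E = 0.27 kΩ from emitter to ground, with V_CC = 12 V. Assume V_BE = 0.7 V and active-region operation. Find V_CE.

V_CE ≈ 9.1 V

Thevenize the base divider: V_Th = V_CC·R_2/(R_1+R_2) = 12×39/219 = 2.14 V, R_Th = R_1‖R_2 = 32.1 kΩ.
Base-emitter loop: V_Th = I_B·R_Th + V_BE + (β+1)I_B·R_E, so I_B = (2.14 − 0.7) / (32.1 + 121×0.27) = 0.0222 mA.
I_C = β·I_B = 120×0.0222 = 2.66 mA, and I_E = (β+1)I_B = 2.69 mA.
V_CE = V_CC − I_C·R_C − I_E·R_E = 12 − 2.66×0.82 − 2.69×0.27 = 9.09 V.
V_CE = 9.09 V > 0.2 V confirms active-region operation.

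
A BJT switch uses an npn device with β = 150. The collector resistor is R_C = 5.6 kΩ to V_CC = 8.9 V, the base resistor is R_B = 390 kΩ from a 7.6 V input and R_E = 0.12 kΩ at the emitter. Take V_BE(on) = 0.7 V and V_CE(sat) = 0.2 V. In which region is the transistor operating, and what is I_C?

saturation; I_C ≈ 1.5 mA

Assume active: I_B = (7.6 − 0.7)/(390 + 151×0.12) = 0.0169 mA, I_C = β·I_B = 2.54 mA.
Then V_CE = 8.9 − 2.54×5.6 − 2.55×0.12 = -5.61 V < 0.2 V — the active assumption fails.
Re-solve with V_CE = 0.2 V. KCL at the emitter: V_E/R_E = (V_BB−0.7−V_E)/R_B + (V_CC−0.2−V_E)/R_C, giving V_E = 0.185 V.
I_C = (V_CC − 0.2 − V_E)/R_C = (8.7 − 0.185)/5.6 = 1.52 mA.
Check: I_B = (6.9 − 0.185)/390 = 0.0172 mA, and β·I_B = 2.58 mA > I_C, confirming saturation.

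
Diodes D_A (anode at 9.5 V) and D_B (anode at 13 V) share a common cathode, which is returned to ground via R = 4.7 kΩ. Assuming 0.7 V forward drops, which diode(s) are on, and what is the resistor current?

Assume both conduct. Then node N would need to be at both 9.5−0.7 = 8.8 V and 13−0.7 = 12.3 V, which is impossible.
Assume only D_B conducts: V_N = 13 − 0.7 = 12.3 V, so I_R = 12.3/4.7 = 2.62 mA.
Check D_A: its anode-to-cathode voltage is 9.5 − 12.3 = -2.8 V < 0.7 V, so it is off. The assumption is consistent.

Only D_B conducts; I_R ≈ 2.6 mA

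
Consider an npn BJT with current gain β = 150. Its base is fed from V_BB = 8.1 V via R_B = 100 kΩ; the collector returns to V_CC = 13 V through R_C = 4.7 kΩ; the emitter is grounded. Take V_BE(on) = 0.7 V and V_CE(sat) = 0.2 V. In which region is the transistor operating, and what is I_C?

Assume active: I_B = (8.1 − 0.7)/100 = 0.074 mA, giving I_C = β·I_B = 11.1 mA.
But then V_CE = 13 − 11.1×4.7 = -39.2 V < V_CE(sat) = 0.2 V — impossible in the active region.
So the transistor is saturated. With V_CE = 0.2 V, I_C = (V_CC − 0.2)/R_C = 12.8/4.7 = 2.72 mA.
Check: β·I_B = 11.1 mA > I_C = 2.72 mA, confirming saturation.

saturation; I_C ≈ 2.7 mA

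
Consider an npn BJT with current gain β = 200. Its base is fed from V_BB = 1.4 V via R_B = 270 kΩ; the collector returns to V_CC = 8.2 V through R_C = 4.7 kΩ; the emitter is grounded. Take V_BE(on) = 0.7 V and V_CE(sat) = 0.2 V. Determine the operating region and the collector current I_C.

Assume active. Base-emitter loop: I_B = (V_BB − V_BE)/R_B = (1.4 − 0.7)/270 = 0.00259 mA.
I_C = β·I_B = 200×0.00259 = 0.519 mA.
V_CE = V_CC − I_C·R_C = 8.2 − 0.519×4.7 = 5.76 V > V_CE(sat), so the active-region assumption holds.

active; I_C ≈ 0.52 mA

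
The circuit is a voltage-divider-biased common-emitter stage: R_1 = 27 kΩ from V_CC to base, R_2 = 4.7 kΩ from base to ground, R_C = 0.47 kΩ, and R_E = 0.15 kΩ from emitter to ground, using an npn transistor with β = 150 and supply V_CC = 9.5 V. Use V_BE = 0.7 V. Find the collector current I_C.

Thevenize the base divider: V_Th = V_CC·R_2/(R_1+R_2) = 9.5×4.7/31.7 = 1.41 V, R_Th = R_1‖R_2 = 4 kΩ.
Base-emitter loop: V_Th = I_B·R_Th + V_BE + (β+1)I_B·R_E, so I_B = (1.41 − 0.7) / (4 + 151×0.15) = 0.0266 mA.
I_C = β·I_B = 150×0.0266 = 3.99 mA, and I_E = (β+1)I_B = 4.01 mA.
V_CE = V_CC − I_C·R_C − I_E·R_E = 9.5 − 3.99×0.47 − 4.01×0.15 = 7.02 V.
V_CE = 7.02 V > 0.2 V confirms active-region operation.

I_C ≈ 4 mA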